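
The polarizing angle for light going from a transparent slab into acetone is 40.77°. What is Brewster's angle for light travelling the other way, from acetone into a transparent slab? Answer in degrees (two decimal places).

Reversing the direction swaps n₁ and n₂, so tan θ_B' = 1/tan θ_B and θ_B' = 90° − θ_B.
Hence θ_B' = 90° − 40.77° = 49.23°.

θ_B' ≈ 49.23°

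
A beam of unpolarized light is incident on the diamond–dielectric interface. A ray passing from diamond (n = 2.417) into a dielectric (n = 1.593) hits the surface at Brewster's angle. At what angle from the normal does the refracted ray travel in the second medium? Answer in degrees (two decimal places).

θ_t ≈ 56.61°

tan θ_B = n₂/n₁ = 1.593/2.417 = 0.6591, so θ_B = 33.39°.
The refracted ray is perpendicular to the reflected ray, so θ_t = 90° − θ_B = 56.61°.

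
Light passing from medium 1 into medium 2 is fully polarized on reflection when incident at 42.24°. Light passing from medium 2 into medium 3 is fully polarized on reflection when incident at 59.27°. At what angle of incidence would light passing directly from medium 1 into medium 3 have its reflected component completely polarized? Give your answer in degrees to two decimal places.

θ_B ≈ 56.79°

n₂/n₁ = tan 42.24° = 0.9080 and n₃/n₂ = tan 59.27° = 1.6822.
So n₃/n₁ = (n₂/n₁)(n₃/n₂) = 0.9080 × 1.6822 = 1.5275.
θ_B(1→3) = arctan(1.5275) = 56.79°.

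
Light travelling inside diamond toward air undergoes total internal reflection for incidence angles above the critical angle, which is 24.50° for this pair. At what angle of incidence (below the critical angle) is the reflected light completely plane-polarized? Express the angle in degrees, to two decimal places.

θ_B ≈ 22.52°

sin θ_c = n₂/n₁, so n₂/n₁ = sin 24.50° = 0.4147.
Brewster: tan θ_B = n₂/n₁ = 0.4147.
θ_B = arctan(0.4147) = 22.52°.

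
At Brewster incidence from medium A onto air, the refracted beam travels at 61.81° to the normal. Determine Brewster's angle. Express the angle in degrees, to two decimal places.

Brewster's condition makes the reflected and refracted beams perpendicular: θ_B + θ_t = 90°.
So θ_B = 90° − θ_t = 90° − 61.81° = 28.19°.

θ_B ≈ 28.19°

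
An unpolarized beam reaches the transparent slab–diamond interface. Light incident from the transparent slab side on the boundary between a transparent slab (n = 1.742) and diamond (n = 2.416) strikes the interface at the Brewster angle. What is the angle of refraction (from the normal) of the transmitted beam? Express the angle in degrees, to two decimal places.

θ_t ≈ 35.79°

First find Brewster's angle: tan θ_B = 2.416/1.742 = 1.3869, giving θ_B = 54.21°.
The refracted ray is perpendicular to the reflected ray, so θ_t = 90° − θ_B = 35.79°.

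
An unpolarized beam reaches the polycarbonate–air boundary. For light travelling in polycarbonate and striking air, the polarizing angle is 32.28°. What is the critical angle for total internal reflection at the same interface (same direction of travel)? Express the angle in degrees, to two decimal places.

θ_c ≈ 39.17°

From Brewster, n₂/n₁ = tan θ_B = tan 32.28° = 0.6317.
Then sin θ_c = n₂/n₁ = 0.6317, so θ_c = arcsin 0.6317 = 39.17°.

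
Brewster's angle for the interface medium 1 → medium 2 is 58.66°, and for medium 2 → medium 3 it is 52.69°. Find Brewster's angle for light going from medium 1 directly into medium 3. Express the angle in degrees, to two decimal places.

θ_B ≈ 65.11°

n₂/n₁ = tan 58.66° = 1.6421 and n₃/n₂ = tan 52.69° = 1.3122.
Multiplying, n₃/n₁ = 1.6421 × 1.3122 = 2.1548, and θ_B(1→3) = arctan 2.1548 = 65.11°.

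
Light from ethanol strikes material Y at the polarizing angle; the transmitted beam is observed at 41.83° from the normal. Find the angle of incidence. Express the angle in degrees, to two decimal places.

At Brewster's angle the reflected and refracted rays are perpendicular, so θ_B + θ_t = 90°.
θ_B = 90° − 41.83° = 48.17°.

θ_B ≈ 48.17°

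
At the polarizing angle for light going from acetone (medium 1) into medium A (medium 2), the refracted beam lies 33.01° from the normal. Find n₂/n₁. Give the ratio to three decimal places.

θ_B + θ_t = 90°, so θ_B = 90° − 33.01° = 56.99°.
Then n₂/n₁ = tan θ_B = tan 56.99° = 1.539.

n₂/n₁ ≈ 1.539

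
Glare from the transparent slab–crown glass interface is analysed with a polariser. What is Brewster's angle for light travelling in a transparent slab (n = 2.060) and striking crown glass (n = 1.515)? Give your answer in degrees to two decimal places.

θ_B ≈ 36.33°

The reflected p-component vanishes when tan θ_B = n₂/n₁.
tan θ_B = n₂/n₁ = 1.515/2.060 = 0.7354.
So θ_B = arctan 0.7354 = 36.33°.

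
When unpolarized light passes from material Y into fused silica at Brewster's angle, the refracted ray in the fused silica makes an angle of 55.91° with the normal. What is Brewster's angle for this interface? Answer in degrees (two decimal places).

θ_B ≈ 34.09°

At Brewster's angle the reflected and refracted rays are perpendicular, so θ_B + θ_t = 90°.
So θ_B = 90° − θ_t = 90° − 55.91° = 34.09°.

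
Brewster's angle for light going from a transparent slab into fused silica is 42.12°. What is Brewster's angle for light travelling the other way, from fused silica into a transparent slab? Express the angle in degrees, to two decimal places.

θ_B' ≈ 47.88°

The two Brewster angles are complementary: θ_B' = 90° − θ_B = 90° − 42.12° = 47.88°.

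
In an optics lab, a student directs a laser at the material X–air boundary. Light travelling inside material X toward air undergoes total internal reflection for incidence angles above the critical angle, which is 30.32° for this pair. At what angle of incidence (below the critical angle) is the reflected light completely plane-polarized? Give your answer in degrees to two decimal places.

sin θ_c = n₂/n₁, so n₂/n₁ = sin 30.32° = 0.5048.
Brewster: tan θ_B = n₂/n₁ = 0.5048.
θ_B = arctan(0.5048) = 26.79°.

θ_B ≈ 26.79°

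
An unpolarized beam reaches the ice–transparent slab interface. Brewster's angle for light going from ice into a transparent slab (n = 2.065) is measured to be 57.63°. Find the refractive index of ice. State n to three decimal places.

n ≈ 1.309

Full polarization of the reflected beam means tan θ_B = n₂/n₁, where n₁ is the incident medium (ice).
n₁ = n₂ / tan θ_B = 2.065 / tan 57.63° = 1.309.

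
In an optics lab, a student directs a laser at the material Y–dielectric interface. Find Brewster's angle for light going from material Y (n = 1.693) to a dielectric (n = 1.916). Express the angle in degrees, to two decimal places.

tan θ_B = n₂/n₁ = 1.916/1.693 = 1.1317.
θ_B = arctan(1.1317) = 48.54°.

θ_B ≈ 48.54°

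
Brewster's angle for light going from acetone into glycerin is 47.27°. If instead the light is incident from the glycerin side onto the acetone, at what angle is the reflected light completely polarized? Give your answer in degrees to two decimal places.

θ_B' ≈ 42.73°

tan θ_B' = n₁/n₂ = 1/tan θ_B, so θ_B' = 90° − θ_B.
θ_B' = 90° − 47.27° = 42.73°.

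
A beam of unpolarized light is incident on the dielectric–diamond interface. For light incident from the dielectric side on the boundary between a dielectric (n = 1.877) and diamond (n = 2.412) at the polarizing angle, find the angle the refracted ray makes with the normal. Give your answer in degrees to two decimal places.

θ_t ≈ 37.89°

tan θ_B = n₂/n₁ = 2.412/1.877 = 1.2850, so θ_B = 52.11°.
At Brewster's angle the reflected and refracted rays are perpendicular, so θ_t = 90° − θ_B = 90° − 52.11° = 37.89°.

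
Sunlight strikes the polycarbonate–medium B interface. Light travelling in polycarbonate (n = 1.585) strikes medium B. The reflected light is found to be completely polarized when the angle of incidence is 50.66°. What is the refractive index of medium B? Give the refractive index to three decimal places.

Full polarization of the reflected beam means tan θ_B = n₂/n₁, where n₁ is the incident medium (polycarbonate).
n₂ = n₁ tan θ_B = 1.585 × tan 50.66° = 1.934.

n ≈ 1.934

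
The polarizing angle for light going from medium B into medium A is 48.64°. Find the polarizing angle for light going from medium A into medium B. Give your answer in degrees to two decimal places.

The two Brewster angles are complementary: θ_B' = 90° − θ_B = 90° − 48.64° = 41.36°.

θ_B' ≈ 41.36°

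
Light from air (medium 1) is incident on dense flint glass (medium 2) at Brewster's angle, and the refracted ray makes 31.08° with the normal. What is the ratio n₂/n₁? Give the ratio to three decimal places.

At Brewster incidence θ_B = 90° − θ_t = 90° − 31.08° = 58.92°.
tan θ_B = n₂/n₁, so n₂/n₁ = tan 58.92° = 1.659.

n₂/n₁ ≈ 1.659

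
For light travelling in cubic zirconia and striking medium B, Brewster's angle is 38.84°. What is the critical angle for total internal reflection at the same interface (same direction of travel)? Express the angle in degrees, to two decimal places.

θ_c ≈ 53.63°

tan θ_B = n₂/n₁ = tan 38.84° = 0.8052.
Total internal reflection: sin θ_c = n₂/n₁ = 0.8052.
θ_c = arcsin(0.8052) = 53.63°.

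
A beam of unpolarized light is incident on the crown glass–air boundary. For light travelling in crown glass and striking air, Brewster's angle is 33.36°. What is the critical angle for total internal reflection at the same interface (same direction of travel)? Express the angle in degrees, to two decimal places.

n₂/n₁ = tan 33.36° = 0.6584; the critical angle satisfies sin θ_c = n₂/n₁.
θ_c = arcsin(0.6584) = 41.18°.

θ_c ≈ 41.18°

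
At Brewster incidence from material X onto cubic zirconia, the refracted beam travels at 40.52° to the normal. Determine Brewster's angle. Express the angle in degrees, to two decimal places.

Since the reflected and refracted rays are at right angles at the polarizing angle, θ_B + θ_t = 90°.
θ_B = 90° − 40.52° = 49.48°.

θ_B ≈ 49.48°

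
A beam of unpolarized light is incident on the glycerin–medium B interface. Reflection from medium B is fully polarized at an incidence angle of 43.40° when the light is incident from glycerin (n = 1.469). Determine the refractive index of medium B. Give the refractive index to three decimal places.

Brewster's law: tan θ_B = n₂/n₁ (light incident in glycerin, refracted into medium B).
n₂ = n₁ tan θ_B = 1.469 × tan 43.40° = 1.389.

n ≈ 1.389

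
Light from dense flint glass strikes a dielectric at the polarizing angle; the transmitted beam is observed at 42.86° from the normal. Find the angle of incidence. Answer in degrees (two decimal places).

Since the reflected and refracted rays are at right angles at the polarizing angle, θ_B + θ_t = 90°.
θ_B = 90° − 42.86° = 47.14°.

θ_B ≈ 47.14°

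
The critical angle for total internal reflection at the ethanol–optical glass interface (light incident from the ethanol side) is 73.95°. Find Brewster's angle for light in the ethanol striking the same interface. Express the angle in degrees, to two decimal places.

θ_B ≈ 43.86°

At the critical angle sin θ_c = n₂/n₁, giving n₂/n₁ = sin 73.95° = 0.9610.
Then tan θ_B = n₂/n₁ = 0.9610, so θ_B = arctan 0.9610 = 43.86°.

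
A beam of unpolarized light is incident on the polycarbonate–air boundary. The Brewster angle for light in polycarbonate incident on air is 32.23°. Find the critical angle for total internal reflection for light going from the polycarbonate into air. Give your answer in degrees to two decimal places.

θ_c ≈ 39.08°

From Brewster, n₂/n₁ = tan θ_B = tan 32.23° = 0.6305.
Then sin θ_c = n₂/n₁ = 0.6305, so θ_c = arcsin 0.6305 = 39.08°.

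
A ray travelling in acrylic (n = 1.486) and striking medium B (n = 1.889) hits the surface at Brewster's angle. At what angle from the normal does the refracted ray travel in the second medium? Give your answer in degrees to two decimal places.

First find Brewster's angle: tan θ_B = 1.889/1.486 = 1.2712, giving θ_B = 51.81°.
At Brewster's angle the reflected and refracted rays are perpendicular, so θ_t = 90° − θ_B = 90° − 51.81° = 38.19°.

θ_t ≈ 38.19°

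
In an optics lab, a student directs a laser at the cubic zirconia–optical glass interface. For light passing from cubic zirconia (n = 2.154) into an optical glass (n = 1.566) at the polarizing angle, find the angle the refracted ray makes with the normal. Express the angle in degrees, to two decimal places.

θ_t ≈ 53.98°

θ_B = arctan(n₂/n₁) = arctan(1.566/2.154) = 36.02°.
At Brewster's angle the reflected and refracted rays are perpendicular, so θ_t = 90° − θ_B = 90° − 36.02° = 53.98°.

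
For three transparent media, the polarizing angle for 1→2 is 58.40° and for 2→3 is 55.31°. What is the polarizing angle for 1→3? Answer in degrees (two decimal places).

Each Brewster angle gives a ratio: n₂/n₁ = tan 58.40° = 1.6255, n₃/n₂ = tan 55.31° = 1.4447.
So n₃/n₁ = (n₂/n₁)(n₃/n₂) = 1.6255 × 1.4447 = 2.3484.
θ_B(1→3) = arctan(2.3484) = 66.93°.

θ_B ≈ 66.93°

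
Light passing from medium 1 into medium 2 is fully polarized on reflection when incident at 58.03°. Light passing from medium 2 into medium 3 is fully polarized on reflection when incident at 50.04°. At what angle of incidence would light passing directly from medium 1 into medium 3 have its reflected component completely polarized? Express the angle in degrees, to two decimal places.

Each Brewster angle gives a ratio: n₂/n₁ = tan 58.03° = 1.6022, n₃/n₂ = tan 50.04° = 1.1934.
So n₃/n₁ = (n₂/n₁)(n₃/n₂) = 1.6022 × 1.1934 = 1.9121.
θ_B(1→3) = arctan(1.9121) = 62.39°.

θ_B ≈ 62.39°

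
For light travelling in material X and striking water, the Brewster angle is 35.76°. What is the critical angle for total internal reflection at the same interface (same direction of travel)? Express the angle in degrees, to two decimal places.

θ_c ≈ 46.07°

tan θ_B = n₂/n₁ = tan 35.76° = 0.7202.
Total internal reflection: sin θ_c = n₂/n₁ = 0.7202.
θ_c = arcsin(0.7202) = 46.07°.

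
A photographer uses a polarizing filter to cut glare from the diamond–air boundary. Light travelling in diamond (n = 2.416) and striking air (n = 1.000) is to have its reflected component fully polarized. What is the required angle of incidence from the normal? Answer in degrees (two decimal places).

θ_B ≈ 22.49°

The reflected p-component vanishes when tan θ_B = n₂/n₁.
Here n₂/n₁ = 1.000/2.416 = 0.4139, and Brewster's law gives tan θ_B = n₂/n₁.
θ_B = arctan(0.4139) = 22.49°.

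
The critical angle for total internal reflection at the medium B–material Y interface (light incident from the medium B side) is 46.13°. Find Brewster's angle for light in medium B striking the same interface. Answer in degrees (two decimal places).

θ_B ≈ 35.79°

n₂/n₁ = sin θ_c = sin 46.13° = 0.7209.
tan θ_B equals the same ratio, so θ_B = arctan(0.7209) = 35.79°.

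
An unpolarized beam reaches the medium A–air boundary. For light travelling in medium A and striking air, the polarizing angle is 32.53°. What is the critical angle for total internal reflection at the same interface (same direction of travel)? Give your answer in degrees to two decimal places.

tan θ_B = n₂/n₁ = tan 32.53° = 0.6378.
Total internal reflection: sin θ_c = n₂/n₁ = 0.6378.
θ_c = arcsin(0.6378) = 39.63°.

θ_c ≈ 39.63°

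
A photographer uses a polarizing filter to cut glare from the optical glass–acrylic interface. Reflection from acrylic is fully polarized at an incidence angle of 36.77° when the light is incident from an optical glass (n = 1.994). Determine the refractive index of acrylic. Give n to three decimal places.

n ≈ 1.490

At Brewster's angle, tan θ_B = n₂/n₁ with n₁ on the incident side (an optical glass) and n₂ on the transmitted side (acrylic).
n₂ = n₁ tan θ_B = 1.994 × tan 36.77° = 1.490.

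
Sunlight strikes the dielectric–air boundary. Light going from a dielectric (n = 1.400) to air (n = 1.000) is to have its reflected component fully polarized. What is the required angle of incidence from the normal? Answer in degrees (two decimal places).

tan θ_B = n₂/n₁ = 1.000/1.400 = 0.7143.
θ_B = arctan(0.7143) = 35.54°.

θ_B ≈ 35.54°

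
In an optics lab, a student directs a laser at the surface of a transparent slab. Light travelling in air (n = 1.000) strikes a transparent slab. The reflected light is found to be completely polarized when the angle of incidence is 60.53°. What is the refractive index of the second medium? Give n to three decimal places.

n ≈ 1.770

Full polarization of the reflected beam means tan θ_B = n₂/n₁, where n₁ is the incident medium (air).
n₂ = n₁ tan θ_B = 1.000 × tan 60.53° = 1.770.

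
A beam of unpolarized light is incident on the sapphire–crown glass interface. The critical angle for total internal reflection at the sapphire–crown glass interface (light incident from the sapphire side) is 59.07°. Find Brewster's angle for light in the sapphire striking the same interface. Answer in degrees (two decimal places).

θ_B ≈ 40.62°

At the critical angle sin θ_c = n₂/n₁, giving n₂/n₁ = sin 59.07° = 0.8578.
Then tan θ_B = n₂/n₁ = 0.8578, so θ_B = arctan 0.8578 = 40.62°.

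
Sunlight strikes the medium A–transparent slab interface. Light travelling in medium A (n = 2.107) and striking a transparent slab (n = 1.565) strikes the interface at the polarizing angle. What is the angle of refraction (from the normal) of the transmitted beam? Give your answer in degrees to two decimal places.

θ_t ≈ 53.40°

tan θ_B = n₂/n₁ = 1.565/2.107 = 0.7428, so θ_B = 36.60°.
The refracted ray is perpendicular to the reflected ray, so θ_t = 90° − θ_B = 53.40°.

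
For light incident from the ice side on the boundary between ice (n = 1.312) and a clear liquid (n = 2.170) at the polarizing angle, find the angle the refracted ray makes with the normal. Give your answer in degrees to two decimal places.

θ_t ≈ 31.16°

tan θ_B = n₂/n₁ = 2.170/1.312 = 1.6540, so θ_B = 58.84°.
The refracted ray is perpendicular to the reflected ray, so θ_t = 90° − θ_B = 31.16°.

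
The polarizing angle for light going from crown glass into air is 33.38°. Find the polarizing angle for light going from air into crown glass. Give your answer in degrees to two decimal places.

Reversing the direction swaps n₁ and n₂, so tan θ_B' = 1/tan θ_B and θ_B' = 90° − θ_B.
Hence θ_B' = 90° − 33.38° = 56.62°.

θ_B' ≈ 56.62°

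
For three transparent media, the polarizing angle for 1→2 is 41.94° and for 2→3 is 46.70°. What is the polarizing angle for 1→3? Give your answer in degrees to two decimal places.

θ_B ≈ 43.64°

Each Brewster angle gives a ratio: n₂/n₁ = tan 41.94° = 0.8985, n₃/n₂ = tan 46.70° = 1.0612.
So n₃/n₁ = (n₂/n₁)(n₃/n₂) = 0.8985 × 1.0612 = 0.9535.
θ_B(1→3) = arctan(0.9535) = 43.64°.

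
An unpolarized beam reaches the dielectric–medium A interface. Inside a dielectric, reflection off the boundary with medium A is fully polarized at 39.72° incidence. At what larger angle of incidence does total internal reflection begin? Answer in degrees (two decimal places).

From Brewster, n₂/n₁ = tan θ_B = tan 39.72° = 0.8308.
Then sin θ_c = n₂/n₁ = 0.8308, so θ_c = arcsin 0.8308 = 56.18°.

θ_c ≈ 56.18°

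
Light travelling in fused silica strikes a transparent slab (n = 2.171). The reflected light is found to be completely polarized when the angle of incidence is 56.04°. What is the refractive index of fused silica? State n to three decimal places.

n ≈ 1.462

Brewster's law: tan θ_B = n₂/n₁ (light incident in fused silica, refracted into a transparent slab).
n₁ = n₂ / tan θ_B = 2.171 / tan 56.04° = 1.462.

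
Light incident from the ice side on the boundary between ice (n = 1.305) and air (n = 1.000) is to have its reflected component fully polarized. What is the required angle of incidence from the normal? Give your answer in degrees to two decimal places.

θ_B ≈ 37.46°

The reflected p-component vanishes when tan θ_B = n₂/n₁.
Brewster's condition: tan θ_B = n₂/n₁ = 1.000/1.305 = 0.7663. Taking the arctangent, θ_B = 37.46°.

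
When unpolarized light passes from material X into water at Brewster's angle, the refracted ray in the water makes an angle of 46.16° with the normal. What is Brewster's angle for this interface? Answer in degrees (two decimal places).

θ_B ≈ 43.84°

Since the reflected and refracted rays are at right angles at the polarizing angle, θ_B + θ_t = 90°.
So θ_B = 90° − θ_t = 90° − 46.16° = 43.84°.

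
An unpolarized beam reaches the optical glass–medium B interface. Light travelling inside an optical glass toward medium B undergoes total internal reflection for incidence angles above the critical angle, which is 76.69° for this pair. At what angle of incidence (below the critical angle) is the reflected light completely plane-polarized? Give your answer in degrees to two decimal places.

θ_B ≈ 44.22°

sin θ_c = n₂/n₁, so n₂/n₁ = sin 76.69° = 0.9731.
Brewster: tan θ_B = n₂/n₁ = 0.9731.
θ_B = arctan(0.9731) = 44.22°.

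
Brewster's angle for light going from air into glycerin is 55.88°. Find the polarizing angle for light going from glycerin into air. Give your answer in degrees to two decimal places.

The two Brewster angles are complementary: θ_B' = 90° − θ_B = 90° − 55.88° = 34.12°.

θ_B' ≈ 34.12°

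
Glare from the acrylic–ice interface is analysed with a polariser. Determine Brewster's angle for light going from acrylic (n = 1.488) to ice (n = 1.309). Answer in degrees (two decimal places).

θ_B ≈ 41.34°

Brewster's condition: tan θ_B = n₂/n₁ = 1.309/1.488 = 0.8797. Taking the arctangent, θ_B = 41.34°.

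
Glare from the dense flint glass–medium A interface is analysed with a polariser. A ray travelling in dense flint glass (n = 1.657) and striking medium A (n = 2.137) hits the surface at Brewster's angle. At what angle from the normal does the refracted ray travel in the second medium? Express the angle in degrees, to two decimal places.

tan θ_B = n₂/n₁ = 2.137/1.657 = 1.2897, so θ_B = 52.21°.
At Brewster's angle the reflected and refracted rays are perpendicular, so θ_t = 90° − θ_B = 90° − 52.21° = 37.79°.

θ_t ≈ 37.79°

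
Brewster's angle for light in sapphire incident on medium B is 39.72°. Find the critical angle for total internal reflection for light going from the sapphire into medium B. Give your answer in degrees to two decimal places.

θ_c ≈ 56.18°

tan θ_B = n₂/n₁ = tan 39.72° = 0.8308.
Total internal reflection: sin θ_c = n₂/n₁ = 0.8308.
θ_c = arcsin(0.8308) = 56.18°.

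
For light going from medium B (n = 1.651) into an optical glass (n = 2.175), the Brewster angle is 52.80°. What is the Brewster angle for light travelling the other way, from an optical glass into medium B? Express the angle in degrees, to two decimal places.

The two Brewster angles are complementary: θ_B' = 90° − θ_B = 90° − 52.80° = 37.20°.

θ_B' ≈ 37.20°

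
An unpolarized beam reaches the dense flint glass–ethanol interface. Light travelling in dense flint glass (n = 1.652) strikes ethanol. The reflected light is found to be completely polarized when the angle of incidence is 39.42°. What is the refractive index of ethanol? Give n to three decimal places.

n ≈ 1.358

At the Brewster angle, tan θ_B = n₂/n₁ with n₁ on the incident side (dense flint glass) and n₂ on the transmitted side (ethanol).
n₂ = n₁ tan θ_B = 1.652 × tan 39.42° = 1.358.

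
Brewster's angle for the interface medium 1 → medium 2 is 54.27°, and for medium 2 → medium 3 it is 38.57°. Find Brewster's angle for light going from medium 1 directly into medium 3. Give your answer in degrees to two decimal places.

θ_B ≈ 47.95°

Each Brewster angle gives a ratio: n₂/n₁ = tan 54.27° = 1.3901, n₃/n₂ = tan 38.57° = 0.7974.
So n₃/n₁ = (n₂/n₁)(n₃/n₂) = 1.3901 × 0.7974 = 1.1085.
θ_B(1→3) = arctan(1.1085) = 47.95°.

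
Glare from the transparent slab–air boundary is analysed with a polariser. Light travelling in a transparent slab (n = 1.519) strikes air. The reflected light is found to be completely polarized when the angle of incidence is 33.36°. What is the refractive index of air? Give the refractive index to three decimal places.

n ≈ 1.000

Brewster's law: tan θ_B = n₂/n₁ (light incident in a transparent slab, refracted into air).
n₂ = n₁ tan θ_B = 1.519 × tan 33.36° = 1.000.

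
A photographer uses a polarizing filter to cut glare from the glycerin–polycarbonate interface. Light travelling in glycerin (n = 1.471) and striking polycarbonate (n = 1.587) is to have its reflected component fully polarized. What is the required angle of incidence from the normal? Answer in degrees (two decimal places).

θ_B ≈ 47.17°

The reflected p-component vanishes when tan θ_B = n₂/n₁.
Brewster's condition: tan θ_B = n₂/n₁ = 1.587/1.471 = 1.0789. Taking the arctangent, θ_B = 47.17°.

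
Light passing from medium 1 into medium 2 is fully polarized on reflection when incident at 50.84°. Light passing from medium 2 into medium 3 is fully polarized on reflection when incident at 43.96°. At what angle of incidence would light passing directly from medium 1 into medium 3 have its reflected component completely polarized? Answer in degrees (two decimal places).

n₂/n₁ = tan 50.84° = 1.2279 and n₃/n₂ = tan 43.96° = 0.9643.
So n₃/n₁ = (n₂/n₁)(n₃/n₂) = 1.2279 × 0.9643 = 1.1841.
θ_B(1→3) = arctan(1.1841) = 49.82°.

θ_B ≈ 49.82°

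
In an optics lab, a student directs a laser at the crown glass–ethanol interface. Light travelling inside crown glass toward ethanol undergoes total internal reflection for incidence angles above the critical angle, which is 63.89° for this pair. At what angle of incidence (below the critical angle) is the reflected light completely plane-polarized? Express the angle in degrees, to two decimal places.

θ_B ≈ 41.92°

sin θ_c = n₂/n₁, so n₂/n₁ = sin 63.89° = 0.8980.
Brewster: tan θ_B = n₂/n₁ = 0.8980.
θ_B = arctan(0.8980) = 41.92°.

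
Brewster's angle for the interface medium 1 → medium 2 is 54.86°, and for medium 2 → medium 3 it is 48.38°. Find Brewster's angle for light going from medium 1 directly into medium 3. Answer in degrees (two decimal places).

θ_B ≈ 57.98°

n₂/n₁ = tan 54.86° = 1.4207 and n₃/n₂ = tan 48.38° = 1.1255.
So n₃/n₁ = (n₂/n₁)(n₃/n₂) = 1.4207 × 1.1255 = 1.5991.
θ_B(1→3) = arctan(1.5991) = 57.98°.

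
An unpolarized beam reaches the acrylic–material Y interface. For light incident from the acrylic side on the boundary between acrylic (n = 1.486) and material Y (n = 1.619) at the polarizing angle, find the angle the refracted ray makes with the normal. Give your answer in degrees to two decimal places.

θ_t ≈ 42.55°

θ_B = arctan(n₂/n₁) = arctan(1.619/1.486) = 47.45°.
Since θ_B + θ_t = 90° at Brewster incidence, θ_t = 90° − 47.45° = 42.55°.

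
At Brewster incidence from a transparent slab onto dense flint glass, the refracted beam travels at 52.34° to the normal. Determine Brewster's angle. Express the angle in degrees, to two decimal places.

Brewster's condition makes the reflected and refracted beams perpendicular: θ_B + θ_t = 90°.
So θ_B = 90° − θ_t = 90° − 52.34° = 37.66°.

θ_B ≈ 37.66°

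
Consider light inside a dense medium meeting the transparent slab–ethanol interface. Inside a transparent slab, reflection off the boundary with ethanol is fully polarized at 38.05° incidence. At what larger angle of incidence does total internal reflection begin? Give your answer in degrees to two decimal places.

θ_c ≈ 51.51°

n₂/n₁ = tan 38.05° = 0.7827; the critical angle satisfies sin θ_c = n₂/n₁.
θ_c = arcsin(0.7827) = 51.51°.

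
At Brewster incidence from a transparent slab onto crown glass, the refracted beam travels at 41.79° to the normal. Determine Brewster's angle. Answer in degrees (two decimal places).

At Brewster's angle the reflected and refracted rays are perpendicular, so θ_B + θ_t = 90°.
So θ_B = 90° − θ_t = 90° − 41.79° = 48.21°.

θ_B ≈ 48.21°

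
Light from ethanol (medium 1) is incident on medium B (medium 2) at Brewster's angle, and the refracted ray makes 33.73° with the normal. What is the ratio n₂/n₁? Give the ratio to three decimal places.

n₂/n₁ ≈ 1.498

At Brewster incidence θ_B = 90° − θ_t = 90° − 33.73° = 56.27°.
Then n₂/n₁ = tan θ_B = tan 56.27° = 1.498.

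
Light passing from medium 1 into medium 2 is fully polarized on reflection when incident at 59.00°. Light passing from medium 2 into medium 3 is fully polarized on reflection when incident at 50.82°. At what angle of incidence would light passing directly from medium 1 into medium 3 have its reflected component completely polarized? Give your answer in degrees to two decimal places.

Each Brewster angle gives a ratio: n₂/n₁ = tan 59.00° = 1.6643, n₃/n₂ = tan 50.82° = 1.2270.
Multiplying, n₃/n₁ = 1.6643 × 1.2270 = 2.0421, and θ_B(1→3) = arctan 2.0421 = 63.91°.

θ_B ≈ 63.91°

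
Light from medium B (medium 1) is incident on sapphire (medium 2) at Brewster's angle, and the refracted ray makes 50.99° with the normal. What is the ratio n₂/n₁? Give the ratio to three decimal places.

θ_B + θ_t = 90°, so θ_B = 90° − 50.99° = 39.01°.
tan θ_B = n₂/n₁, so n₂/n₁ = tan 39.01° = 0.810.

n₂/n₁ ≈ 0.810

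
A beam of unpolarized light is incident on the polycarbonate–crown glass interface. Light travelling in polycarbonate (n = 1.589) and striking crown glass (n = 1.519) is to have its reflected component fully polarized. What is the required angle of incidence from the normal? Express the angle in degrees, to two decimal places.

The reflected p-component vanishes when tan θ_B = n₂/n₁.
tan θ_B = n₂/n₁ = 1.519/1.589 = 0.9559.
θ_B = arctan(0.9559) = 43.71°.

θ_B ≈ 43.71°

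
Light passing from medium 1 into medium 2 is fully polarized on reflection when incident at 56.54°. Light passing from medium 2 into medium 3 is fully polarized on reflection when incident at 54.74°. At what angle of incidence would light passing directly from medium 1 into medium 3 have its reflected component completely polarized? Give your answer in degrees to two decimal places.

tan θ_B(1→2) = n₂/n₁ = tan 56.54° = 1.5131.
tan θ_B(2→3) = n₃/n₂ = tan 54.74° = 1.4144.
Multiplying, n₃/n₁ = 1.5131 × 1.4144 = 2.1402, and θ_B(1→3) = arctan 2.1402 = 64.96°.

θ_B ≈ 64.96°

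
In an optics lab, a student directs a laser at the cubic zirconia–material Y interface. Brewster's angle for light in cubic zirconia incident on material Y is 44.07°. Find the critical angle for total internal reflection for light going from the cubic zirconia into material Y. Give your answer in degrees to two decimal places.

θ_c ≈ 75.48°

n₂/n₁ = tan 44.07° = 0.9681; the critical angle satisfies sin θ_c = n₂/n₁.
θ_c = arcsin(0.9681) = 75.48°.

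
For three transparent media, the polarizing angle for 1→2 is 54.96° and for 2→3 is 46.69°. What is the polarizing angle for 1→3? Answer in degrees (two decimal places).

θ_B ≈ 56.53°

n₂/n₁ = tan 54.96° = 1.4260 and n₃/n₂ = tan 46.69° = 1.0608.
Multiplying, n₃/n₁ = 1.4260 × 1.0608 = 1.5127, and θ_B(1→3) = arctan 1.5127 = 56.53°.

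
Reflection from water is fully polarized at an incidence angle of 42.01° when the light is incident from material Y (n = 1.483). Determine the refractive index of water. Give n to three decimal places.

At Brewster's angle, tan θ_B = n₂/n₁ with n₁ on the incident side (material Y) and n₂ on the transmitted side (water).
n₂ = n₁ tan θ_B = 1.483 × tan 42.01° = 1.336.

n ≈ 1.336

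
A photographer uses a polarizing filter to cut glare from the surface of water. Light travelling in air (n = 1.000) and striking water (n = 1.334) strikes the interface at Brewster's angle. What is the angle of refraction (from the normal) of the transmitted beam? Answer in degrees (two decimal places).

First find Brewster's angle: tan θ_B = 1.334/1.000 = 1.3340, giving θ_B = 53.14°.
Since θ_B + θ_t = 90° at Brewster incidence, θ_t = 90° − 53.14° = 36.86°.

θ_t ≈ 36.86°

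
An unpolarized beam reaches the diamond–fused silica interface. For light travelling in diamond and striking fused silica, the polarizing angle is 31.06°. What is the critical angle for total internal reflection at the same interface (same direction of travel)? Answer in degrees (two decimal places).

tan θ_B = n₂/n₁ = tan 31.06° = 0.6023.
Total internal reflection: sin θ_c = n₂/n₁ = 0.6023.
θ_c = arcsin(0.6023) = 37.03°.

θ_c ≈ 37.03°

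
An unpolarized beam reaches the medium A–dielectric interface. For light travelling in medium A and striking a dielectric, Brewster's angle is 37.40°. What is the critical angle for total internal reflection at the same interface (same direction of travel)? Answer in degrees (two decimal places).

n₂/n₁ = tan 37.40° = 0.7646; the critical angle satisfies sin θ_c = n₂/n₁.
θ_c = arcsin(0.7646) = 49.87°.

θ_c ≈ 49.87°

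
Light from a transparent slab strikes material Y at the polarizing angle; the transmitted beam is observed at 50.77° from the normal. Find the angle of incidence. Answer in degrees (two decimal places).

θ_B ≈ 39.23°

Since the reflected and refracted rays are at right angles at the polarizing angle, θ_B + θ_t = 90°.
θ_B = 90° − 50.77° = 39.23°.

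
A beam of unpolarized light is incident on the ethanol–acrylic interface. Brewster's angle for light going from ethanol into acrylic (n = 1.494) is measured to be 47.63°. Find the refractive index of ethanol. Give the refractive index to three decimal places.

At Brewster's angle, tan θ_B = n₂/n₁ with n₁ on the incident side (ethanol) and n₂ on the transmitted side (acrylic).
n₁ = n₂ / tan θ_B = 1.494 / tan 47.63° = 1.363.

n ≈ 1.363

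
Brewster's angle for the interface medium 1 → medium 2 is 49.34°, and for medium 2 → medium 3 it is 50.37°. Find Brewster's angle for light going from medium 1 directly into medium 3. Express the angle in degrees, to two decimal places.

θ_B ≈ 54.58°

Each Brewster angle gives a ratio: n₂/n₁ = tan 49.34° = 1.1643, n₃/n₂ = tan 50.37° = 1.2075.
n₃/n₁ = 1.4058. Then tan θ_B(1→3) = n₃/n₁, so θ_B(1→3) = arctan(1.4058) = 54.58°.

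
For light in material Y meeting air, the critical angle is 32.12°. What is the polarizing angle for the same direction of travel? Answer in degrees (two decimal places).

sin θ_c = n₂/n₁, so n₂/n₁ = sin 32.12° = 0.5317.
Brewster: tan θ_B = n₂/n₁ = 0.5317.
θ_B = arctan(0.5317) = 28.00°.

θ_B ≈ 28.00°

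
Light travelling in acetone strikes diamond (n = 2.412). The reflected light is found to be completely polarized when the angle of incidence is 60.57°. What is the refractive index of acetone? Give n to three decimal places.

Full polarization of the reflected beam means tan θ_B = n₂/n₁, where n₁ is the incident medium (acetone).
n₁ = n₂ / tan θ_B = 2.412 / tan 60.57° = 1.361.

n ≈ 1.361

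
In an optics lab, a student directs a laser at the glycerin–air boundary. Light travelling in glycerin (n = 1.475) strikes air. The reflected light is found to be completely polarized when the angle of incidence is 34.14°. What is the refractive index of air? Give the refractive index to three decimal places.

n ≈ 1.000

Brewster's law: tan θ_B = n₂/n₁ (light incident in glycerin, refracted into air).
n₂ = n₁ tan θ_B = 1.475 × tan 34.14° = 1.000.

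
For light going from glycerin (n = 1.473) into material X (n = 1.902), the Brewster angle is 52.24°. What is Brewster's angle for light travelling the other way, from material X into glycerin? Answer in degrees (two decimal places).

Reversing the direction swaps n₁ and n₂, so tan θ_B' = 1/tan θ_B and θ_B' = 90° − θ_B.
Hence θ_B' = 90° − 52.24° = 37.76°.

θ_B' ≈ 37.76°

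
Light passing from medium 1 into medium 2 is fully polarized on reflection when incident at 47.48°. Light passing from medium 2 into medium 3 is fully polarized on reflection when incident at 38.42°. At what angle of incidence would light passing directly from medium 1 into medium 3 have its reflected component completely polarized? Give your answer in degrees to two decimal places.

θ_B ≈ 40.86°

tan θ_B(1→2) = n₂/n₁ = tan 47.48° = 1.0905.
tan θ_B(2→3) = n₃/n₂ = tan 38.42° = 0.7932.
So n₃/n₁ = (n₂/n₁)(n₃/n₂) = 1.0905 × 0.7932 = 0.8650.
θ_B(1→3) = arctan(0.8650) = 40.86°.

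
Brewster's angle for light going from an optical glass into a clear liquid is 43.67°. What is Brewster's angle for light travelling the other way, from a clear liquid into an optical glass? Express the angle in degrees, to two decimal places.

The two Brewster angles are complementary: θ_B' = 90° − θ_B = 90° − 43.67° = 46.33°.

θ_B' ≈ 46.33°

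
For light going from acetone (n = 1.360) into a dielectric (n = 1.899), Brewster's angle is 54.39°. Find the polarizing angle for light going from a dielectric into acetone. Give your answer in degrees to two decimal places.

θ_B' ≈ 35.61°

Reversing the direction swaps n₁ and n₂, so tan θ_B' = 1/tan θ_B and θ_B' = 90° − θ_B.
Hence θ_B' = 90° − 54.39° = 35.61°.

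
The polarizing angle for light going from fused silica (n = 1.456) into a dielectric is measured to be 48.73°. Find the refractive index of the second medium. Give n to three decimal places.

Full polarization of the reflected beam means tan θ_B = n₂/n₁, where n₁ is the incident medium (fused silica).
n₂ = n₁ tan θ_B = 1.456 × tan 48.73° = 1.659.

n ≈ 1.659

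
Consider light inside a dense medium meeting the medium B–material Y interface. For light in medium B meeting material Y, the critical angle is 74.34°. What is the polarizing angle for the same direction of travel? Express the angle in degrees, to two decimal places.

n₂/n₁ = sin θ_c = sin 74.34° = 0.9629.
tan θ_B equals the same ratio, so θ_B = arctan(0.9629) = 43.92°.

θ_B ≈ 43.92°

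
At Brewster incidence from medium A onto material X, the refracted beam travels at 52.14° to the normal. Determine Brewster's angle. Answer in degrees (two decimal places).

Brewster's condition makes the reflected and refracted beams perpendicular: θ_B + θ_t = 90°.
So θ_B = 90° − θ_t = 90° − 52.14° = 37.86°.

θ_B ≈ 37.86°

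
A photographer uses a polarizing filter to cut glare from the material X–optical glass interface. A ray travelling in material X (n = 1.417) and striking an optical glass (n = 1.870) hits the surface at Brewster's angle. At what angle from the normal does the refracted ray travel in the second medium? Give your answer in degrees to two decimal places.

First find Brewster's angle: tan θ_B = 1.870/1.417 = 1.3197, giving θ_B = 52.85°.
At Brewster's angle the reflected and refracted rays are perpendicular, so θ_t = 90° − θ_B = 90° − 52.85° = 37.15°.

θ_t ≈ 37.15°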